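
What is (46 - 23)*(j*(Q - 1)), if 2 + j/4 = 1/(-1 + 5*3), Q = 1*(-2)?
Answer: 3726/7 ≈ 532.29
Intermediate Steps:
Q = -2
j = -54/7 (j = -8 + 4/(-1 + 5*3) = -8 + 4/(-1 + 15) = -8 + 4/14 = -8 + 4*(1/14) = -8 + 2/7 = -54/7 ≈ -7.7143)
(46 - 23)*(j*(Q - 1)) = (46 - 23)*(-54*(-2 - 1)/7) = 23*(-54/7*(-3)) = 23*(162/7) = 3726/7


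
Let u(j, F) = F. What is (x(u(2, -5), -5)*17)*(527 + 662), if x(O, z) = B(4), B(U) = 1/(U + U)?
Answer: 20213/8 ≈ 2526.6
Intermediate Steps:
B(U) = 1/(2*U)
x(O, z) = 1/8 (x(O, z) = (1/2)/4 = (1/2)*(1/4) = 1/8)
(x(u(2, -5), -5)*17)*(527 + 662) = ((1/8)*17)*(527 + 662) = (17/8)*1189 = 20213/8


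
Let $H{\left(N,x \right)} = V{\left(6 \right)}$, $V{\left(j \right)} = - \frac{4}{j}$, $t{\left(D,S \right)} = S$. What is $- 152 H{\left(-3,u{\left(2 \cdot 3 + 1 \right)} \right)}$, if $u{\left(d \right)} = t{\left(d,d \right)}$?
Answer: $\frac{304}{3} \approx 101.33$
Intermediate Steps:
$u{\left(d \right)} = d$
$H{\left(N,x \right)} = - \frac{2}{3}$ ($H{\left(N,x \right)} = - \frac{4}{6} = \left(-4\right) \frac{1}{6} = - \frac{2}{3}$)
$- 152 H{\left(-3,u{\left(2 \cdot 3 + 1 \right)} \right)} = - \frac{152 \left(-2\right)}{3} = \left(-1\right) \left(- \frac{304}{3}\right) = \frac{304}{3}$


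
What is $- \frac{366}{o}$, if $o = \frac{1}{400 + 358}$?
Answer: $-277428$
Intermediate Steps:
$o = \frac{1}{758} \approx 0.0013193$
$- \frac{366}{o} = - 366 \frac{1}{\frac{1}{758}} = \left(-366\right) 758 = -277428$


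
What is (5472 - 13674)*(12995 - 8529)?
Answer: -36630132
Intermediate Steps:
(5472 - 13674)*(12995 - 8529) = -8202*4466 = -36630132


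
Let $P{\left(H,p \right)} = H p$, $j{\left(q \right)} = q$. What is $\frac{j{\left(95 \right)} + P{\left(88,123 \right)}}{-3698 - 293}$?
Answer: $- \frac{10919}{3991} \approx -2.7359$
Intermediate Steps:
$\frac{j{\left(95 \right)} + P{\left(88,123 \right)}}{-3698 - 293} = \frac{95 + 88 \cdot 123}{-3698 - 293} = \frac{95 + 10824}{-3698 - 293} = \frac{10919}{-3698 - 293} = \frac{10919}{-3991} = 10919 \left(- \frac{1}{3991}\right) = - \frac{10919}{3991}$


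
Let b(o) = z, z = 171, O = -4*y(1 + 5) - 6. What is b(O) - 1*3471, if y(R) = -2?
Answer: -3300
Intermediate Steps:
O = 2 (O = -4*(-2) - 6 = 8 - 6 = 2)
b(o) = 171
b(O) - 1*3471 = 171 - 1*3471 = 171 - 3471 = -3300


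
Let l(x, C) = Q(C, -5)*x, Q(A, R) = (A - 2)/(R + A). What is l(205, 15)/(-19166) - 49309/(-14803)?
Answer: 1882222589/567428596 ≈ 3.3171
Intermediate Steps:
Q(A, R) = (-2 + A)/(A + R)
l(x, C) = x*(-2 + C)/(-5 + C) (l(x, C) = ((-2 + C)/(C - 5))*x = ((-2 + C)/(-5 + C))*x = x*(-2 + C)/(-5 + C))
l(205, 15)/(-19166) - 49309/(-14803) = (205*(-2 + 15)/(-5 + 15))/(-19166) - 49309/(-14803) = (205*13/10)*(-1/19166) - 49309*(-1/14803) = (205*(⅒)*13)*(-1/19166) + 49309/14803 = (533/2)*(-1/19166) + 49309/14803 = -533/38332 + 49309/14803 = 1882222589/567428596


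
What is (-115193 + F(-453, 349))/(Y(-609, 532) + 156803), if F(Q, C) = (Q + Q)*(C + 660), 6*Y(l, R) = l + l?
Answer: -1029347/156600 ≈ -6.5731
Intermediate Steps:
Y(l, R) = l/3 (Y(l, R) = (l + l)/6 = (2*l)/6 = l/3)
F(Q, C) = 2*Q*(660 + C) (F(Q, C) = (2*Q)*(660 + C) = 2*Q*(660 + C))
(-115193 + F(-453, 349))/(Y(-609, 532) + 156803) = (-115193 + 2*(-453)*(660 + 349))/((⅓)*(-609) + 156803) = (-115193 + 2*(-453)*1009)/(-203 + 156803) = (-115193 - 914154)/156600 = -1029347*1/156600 = -1029347/156600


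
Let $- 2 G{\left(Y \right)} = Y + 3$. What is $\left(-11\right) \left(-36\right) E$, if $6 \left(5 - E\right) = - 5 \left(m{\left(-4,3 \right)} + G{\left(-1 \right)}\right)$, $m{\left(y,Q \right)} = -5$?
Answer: $0$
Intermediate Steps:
$G{\left(Y \right)} = - \frac{3}{2} - \frac{Y}{2}$ ($G{\left(Y \right)} = - \frac{Y + 3}{2} = - \frac{3 + Y}{2} = - \frac{3}{2} - \frac{Y}{2}$)
$E = 0$ ($E = 5 - \frac{\left(-5\right) \left(-5 - 1\right)}{6} = 5 - \frac{\left(-5\right) \left(-6\right)}{6} = 5 - 5 = 0$)
$\left(-11\right) \left(-36\right) E = \left(-11\right) \left(-36\right) 0 = 396 \cdot 0 = 0$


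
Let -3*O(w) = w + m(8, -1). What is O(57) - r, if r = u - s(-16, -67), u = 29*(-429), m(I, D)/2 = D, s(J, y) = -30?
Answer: 37178/3 ≈ 12393.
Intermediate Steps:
m(I, D) = 2*D
u = -12441
r = -12411 (r = -12441 - 1*(-30) = -12441 + 30 = -12411)
O(w) = ⅔ - w/3 (O(w) = -(w + 2*(-1))/3 = -(w - 2)/3 = -(-2 + w)/3 = ⅔ - w/3)
O(57) - r = (⅔ - ⅓*57) - 1*(-12411) = (⅔ - 19) + 12411 = -55/3 + 12411 = 37178/3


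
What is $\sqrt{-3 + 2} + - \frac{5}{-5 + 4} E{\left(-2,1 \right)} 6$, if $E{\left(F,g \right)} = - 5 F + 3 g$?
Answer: $390 + i \approx 390.0 + 1.0 i$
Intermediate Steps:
$\sqrt{-3 + 2} + - \frac{5}{-5 + 4} E{\left(-2,1 \right)} 6 = \sqrt{-3 + 2} + - \frac{5}{-5 + 4} \left(\left(-5\right) \left(-2\right) + 3 \cdot 1\right) 6 = \sqrt{-1} + - \frac{5}{-1} \left(10 + 3\right) 6 = i + \left(-5\right) \left(-1\right) 13 \cdot 6 = i + 5 \cdot 13 \cdot 6 = i + 65 \cdot 6 = i + 390 = 390 + i$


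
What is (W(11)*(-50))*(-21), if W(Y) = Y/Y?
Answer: 1050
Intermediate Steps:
W(Y) = 1
(W(11)*(-50))*(-21) = (1*(-50))*(-21) = -50*(-21) = 1050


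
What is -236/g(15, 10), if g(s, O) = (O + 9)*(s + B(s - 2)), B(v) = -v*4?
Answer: 236/703 ≈ 0.33570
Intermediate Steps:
B(v) = -4*v
g(s, O) = (8 - 3*s)*(9 + O) (g(s, O) = (O + 9)*(s - 4*(s - 2)) = (9 + O)*(s - 4*(-2 + s)) = (9 + O)*(s + (8 - 4*s)) = (9 + O)*(8 - 3*s) = (8 - 3*s)*(9 + O))
-236/g(15, 10) = -236/(72 - 27*15 + 8*10 - 3*10*15) = -236/(72 - 405 + 80 - 450) = -236/(-703) = -236*(-1/703) = 236/703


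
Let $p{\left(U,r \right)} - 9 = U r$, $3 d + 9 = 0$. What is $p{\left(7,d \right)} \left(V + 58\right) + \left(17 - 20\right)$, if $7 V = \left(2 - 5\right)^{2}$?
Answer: $- \frac{5001}{7} \approx -714.43$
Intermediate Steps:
$d = -3$ ($d = -3 + \frac{1}{3} \cdot 0 = -3 + 0 = -3$)
$V = \frac{9}{7}$ ($V = \frac{\left(2 - 5\right)^{2}}{7} = \frac{\left(-3\right)^{2}}{7} = \frac{1}{7} \cdot 9 = \frac{9}{7} \approx 1.2857$)
$p{\left(U,r \right)} = 9 + U r$
$p{\left(7,d \right)} \left(V + 58\right) + \left(17 - 20\right) = \left(9 + 7 \left(-3\right)\right) \left(\frac{9}{7} + 58\right) + \left(17 - 20\right) = \left(9 - 21\right) \frac{415}{7} - 3 = \left(-12\right) \frac{415}{7} - 3 = - \frac{4980}{7} - 3 = - \frac{5001}{7}$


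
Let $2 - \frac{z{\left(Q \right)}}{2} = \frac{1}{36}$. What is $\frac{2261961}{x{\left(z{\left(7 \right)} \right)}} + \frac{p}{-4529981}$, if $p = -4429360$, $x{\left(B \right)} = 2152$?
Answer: $\frac{10256172335461}{9748519112} \approx 1052.1$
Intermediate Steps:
$z{\left(Q \right)} = \frac{71}{18}$ ($z{\left(Q \right)} = 4 - \frac{2}{36} = 4 - \frac{1}{18} = \frac{71}{18}$)
$\frac{2261961}{x{\left(z{\left(7 \right)} \right)}} + \frac{p}{-4529981} = \frac{2261961}{2152} - \frac{4429360}{-4529981} = 2261961 \cdot \frac{1}{2152} - - \frac{4429360}{4529981} = \frac{2261961}{2152} + \frac{4429360}{4529981} = \frac{10256172335461}{9748519112}$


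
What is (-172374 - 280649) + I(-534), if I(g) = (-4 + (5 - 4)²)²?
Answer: -453014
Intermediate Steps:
I(g) = 9 (I(g) = (-4 + 1²)² = (-4 + 1)² = (-3)² = 9)
(-172374 - 280649) + I(-534) = (-172374 - 280649) + 9 = -453023 + 9 = -453014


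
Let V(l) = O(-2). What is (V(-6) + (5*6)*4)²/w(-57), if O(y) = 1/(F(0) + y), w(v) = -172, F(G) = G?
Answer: -57121/688 ≈ -83.025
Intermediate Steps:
O(y) = 1/y (O(y) = 1/(0 + y) = 1/y)
V(l) = -½ (V(l) = 1/(-2) = -½)
(V(-6) + (5*6)*4)²/w(-57) = (-½ + (5*6)*4)²/(-172) = (-½ + 30*4)²*(-1/172) = (-½ + 120)²*(-1/172) = (239/2)²*(-1/172) = (57121/4)*(-1/172) = -57121/688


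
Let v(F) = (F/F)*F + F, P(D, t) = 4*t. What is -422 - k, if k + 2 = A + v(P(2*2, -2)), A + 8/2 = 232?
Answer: -632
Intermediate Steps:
A = 228 (A = -4 + 232 = 228)
v(F) = 2*F (v(F) = 1*F + F = F + F = 2*F)
k = 210 (k = -2 + (228 + 2*(4*(-2))) = -2 + (228 + 2*(-8)) = -2 + (228 - 16) = -2 + 212 = 210)
-422 - k = -422 - 1*210 = -422 - 210 = -632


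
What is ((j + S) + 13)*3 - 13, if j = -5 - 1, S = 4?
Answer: 20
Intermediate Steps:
j = -6
((j + S) + 13)*3 - 13 = ((-6 + 4) + 13)*3 - 13 = (-2 + 13)*3 - 13 = 11*3 - 13 = 33 - 13 = 20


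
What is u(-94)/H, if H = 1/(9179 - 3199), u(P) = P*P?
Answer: 52839280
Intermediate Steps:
u(P) = P²
H = 1/5980 ≈ 0.00016722
u(-94)/H = (-94)²/(1/5980) = 8836*5980 = 52839280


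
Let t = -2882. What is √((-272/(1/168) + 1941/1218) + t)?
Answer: I*√8007140526/406 ≈ 220.4*I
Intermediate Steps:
√((-272/(1/168) + 1941/1218) + t) = √((-272/(1/168) + 1941/1218) - 2882) = √((-272/1/168 + 1941*(1/1218)) - 2882) = √((-272*168 + 647/406) - 2882) = √((-45696 + 647/406) - 2882) = √(-18551929/406 - 2882) = √(-19722021/406) = I*√8007140526/406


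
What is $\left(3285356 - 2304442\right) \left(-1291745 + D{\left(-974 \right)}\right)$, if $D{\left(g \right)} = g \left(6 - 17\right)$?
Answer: $-1256581242334$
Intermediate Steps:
$D{\left(g \right)} = - 11 g$ ($D{\left(g \right)} = g \left(-11\right) = - 11 g$)
$\left(3285356 - 2304442\right) \left(-1291745 + D{\left(-974 \right)}\right) = \left(3285356 - 2304442\right) \left(-1291745 - -10714\right) = 980914 \left(-1291745 + 10714\right) = 980914 \left(-1281031\right) = -1256581242334$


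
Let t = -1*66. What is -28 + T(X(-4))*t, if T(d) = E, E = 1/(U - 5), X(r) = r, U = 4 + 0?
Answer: 38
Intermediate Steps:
U = 4
t = -66
E = -1 (E = 1/(4 - 5) = 1/(-1) = -1)
T(d) = -1
-28 + T(X(-4))*t = -28 - 1*(-66) = -28 + 66 = 38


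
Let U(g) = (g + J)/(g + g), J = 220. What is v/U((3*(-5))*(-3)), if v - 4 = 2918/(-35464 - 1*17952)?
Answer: 948357/707762 ≈ 1.3399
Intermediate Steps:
v = 105373/26708 (v = 4 + 2918/(-35464 - 1*17952) = 4 + 2918/(-35464 - 17952) = 4 + 2918/(-53416) = 4 + 2918*(-1/53416) = 4 - 1459/26708 = 105373/26708 ≈ 3.9454)
U(g) = (220 + g)/(2*g) (U(g) = (g + 220)/(g + g) = (220 + g)/((2*g)) = (220 + g)*(1/(2*g)) = (220 + g)/(2*g))
v/U((3*(-5))*(-3)) = 105373/(26708*(((220 + (3*(-5))*(-3))/(2*(((3*(-5))*(-3))))))) = 105373/(26708*(((220 - 15*(-3))/(2*((-15*(-3))))))) = 105373/(26708*(((½)*(220 + 45)/45))) = 105373/(26708*(((½)*(1/45)*265))) = 105373/(26708*(53/18)) = (105373/26708)*(18/53) = 948357/707762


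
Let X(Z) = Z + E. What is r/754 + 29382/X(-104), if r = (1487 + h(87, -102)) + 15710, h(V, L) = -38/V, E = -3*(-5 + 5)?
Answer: -34073191/131196 ≈ -259.71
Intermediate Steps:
E = 0 (E = -3*0 = 0)
X(Z) = Z (X(Z) = Z + 0 = Z)
r = 1496101/87 (r = (1487 - 38/87) + 15710 = 129331/87 + 15710 = 1496101/87 ≈ 17197.)
r/754 + 29382/X(-104) = (1496101/87)/754 + 29382/(-104) = (1496101/87)*(1/754) + 29382*(-1/104) = 1496101/65598 - 14691/52 = -34073191/131196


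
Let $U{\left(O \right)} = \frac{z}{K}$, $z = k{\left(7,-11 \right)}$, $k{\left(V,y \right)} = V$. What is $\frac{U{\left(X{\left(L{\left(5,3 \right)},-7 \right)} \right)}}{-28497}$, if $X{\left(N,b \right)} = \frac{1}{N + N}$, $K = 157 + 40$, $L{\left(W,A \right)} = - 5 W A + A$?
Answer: $- \frac{1}{801987} \approx -1.2469 \cdot 10^{-6}$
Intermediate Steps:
$L{\left(W,A \right)} = A - 5 A W$ ($L{\left(W,A \right)} = - 5 A W + A = A - 5 A W$)
$z = 7$
$K = 197$
$X{\left(N,b \right)} = \frac{1}{2 N}$
$U{\left(O \right)} = \frac{7}{197}$
$\frac{U{\left(X{\left(L{\left(5,3 \right)},-7 \right)} \right)}}{-28497} = \frac{7}{197 \left(-28497\right)} = \frac{7}{197} \left(- \frac{1}{28497}\right) = - \frac{1}{801987}$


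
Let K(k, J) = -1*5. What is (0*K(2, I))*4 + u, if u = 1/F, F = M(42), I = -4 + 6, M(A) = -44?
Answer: -1/44 ≈ -0.022727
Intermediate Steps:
I = 2
F = -44
K(k, J) = -5
u = -1/44 (u = 1/(-44) = -1/44 ≈ -0.022727)
(0*K(2, I))*4 + u = (0*(-5))*4 - 1/44 = 0*4 - 1/44 = 0 - 1/44 = -1/44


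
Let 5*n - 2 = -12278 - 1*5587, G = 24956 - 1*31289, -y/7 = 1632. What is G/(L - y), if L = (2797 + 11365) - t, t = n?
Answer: -31665/145793 ≈ -0.21719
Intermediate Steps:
y = -11424 (y = -7*1632 = -11424)
G = -6333 (G = 24956 - 31289 = -6333)
n = -17863/5 (n = 2/5 + (-12278 - 1*5587)/5 = 2/5 + (-12278 - 5587)/5 = 2/5 + (1/5)*(-17865) = 2/5 - 3573 = -17863/5 ≈ -3572.6)
t = -17863/5 ≈ -3572.6
L = 88673/5 (L = (2797 + 11365) - 1*(-17863/5) = 14162 + 17863/5 = 88673/5 ≈ 17735.)
G/(L - y) = -6333/(88673/5 - 1*(-11424)) = -6333/(88673/5 + 11424) = -6333/145793/5 = -6333*5/145793 = -31665/145793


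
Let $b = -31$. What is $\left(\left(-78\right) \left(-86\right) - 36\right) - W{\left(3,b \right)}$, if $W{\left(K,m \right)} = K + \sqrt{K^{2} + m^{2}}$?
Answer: $6669 - \sqrt{970} \approx 6637.9$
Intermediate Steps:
$\left(\left(-78\right) \left(-86\right) - 36\right) - W{\left(3,b \right)} = \left(\left(-78\right) \left(-86\right) - 36\right) - \left(3 + \sqrt{3^{2} + \left(-31\right)^{2}}\right) = \left(6708 - 36\right) - \left(3 + \sqrt{9 + 961}\right) = 6672 - \left(3 + \sqrt{970}\right) = 6669 - \sqrt{970}$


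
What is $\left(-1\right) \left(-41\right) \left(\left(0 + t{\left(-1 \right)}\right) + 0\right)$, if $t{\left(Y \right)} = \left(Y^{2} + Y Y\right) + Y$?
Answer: $41$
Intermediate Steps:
$t{\left(Y \right)} = Y + 2 Y^{2}$ ($t{\left(Y \right)} = \left(Y^{2} + Y^{2}\right) + Y = 2 Y^{2} + Y = Y + 2 Y^{2}$)
$\left(-1\right) \left(-41\right) \left(\left(0 + t{\left(-1 \right)}\right) + 0\right) = \left(-1\right) \left(-41\right) \left(\left(0 - \left(1 + 2 \left(-1\right)\right)\right) + 0\right) = 41 \left(\left(0 - \left(1 - 2\right)\right) + 0\right) = 41 \left(\left(0 - -1\right) + 0\right) = 41 \left(\left(0 + 1\right) + 0\right) = 41 \left(1 + 0\right) = 41 \cdot 1 = 41$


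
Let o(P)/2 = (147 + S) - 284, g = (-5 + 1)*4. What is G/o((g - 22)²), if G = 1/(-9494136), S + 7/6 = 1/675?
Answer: 75/196763858792 ≈ 3.8117e-10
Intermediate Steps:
g = -16 (g = -4*4 = -16)
S = -1573/1350 (S = -7/6 + 1/675 = -1573/1350 ≈ -1.1652)
o(P) = -186523/675 (o(P) = 2*((147 - 1573/1350) - 284) = 2*(196877/1350 - 284) = 2*(-186523/1350) = -186523/675)
G = -1/9494136 ≈ -1.0533e-7
G/o((g - 22)²) = -1/(9494136*(-186523/675)) = -1/9494136*(-675/186523) = 75/196763858792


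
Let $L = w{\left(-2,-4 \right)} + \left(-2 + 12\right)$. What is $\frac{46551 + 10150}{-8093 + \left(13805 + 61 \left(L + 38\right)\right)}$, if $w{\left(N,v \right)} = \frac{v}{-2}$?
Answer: $\frac{56701}{8762} \approx 6.4712$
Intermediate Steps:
$w{\left(N,v \right)} = - \frac{v}{2}$ ($w{\left(N,v \right)} = v \left(- \frac{1}{2}\right) = - \frac{v}{2}$)
$L = 12$ ($L = \left(- \frac{1}{2}\right) \left(-4\right) + \left(-2 + 12\right) = 2 + 10 = 12$)
$\frac{46551 + 10150}{-8093 + \left(13805 + 61 \left(L + 38\right)\right)} = \frac{46551 + 10150}{-8093 + \left(13805 + 61 \left(12 + 38\right)\right)} = \frac{56701}{-8093 + \left(13805 + 61 \cdot 50\right)} = \frac{56701}{-8093 + \left(13805 + 3050\right)} = \frac{56701}{-8093 + 16855} = \frac{56701}{8762}$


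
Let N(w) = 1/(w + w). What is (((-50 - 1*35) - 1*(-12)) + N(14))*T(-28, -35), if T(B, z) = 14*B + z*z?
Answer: -243117/4 ≈ -60779.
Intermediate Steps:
T(B, z) = z² + 14*B (T(B, z) = 14*B + z² = z² + 14*B)
N(w) = 1/(2*w)
(((-50 - 1*35) - 1*(-12)) + N(14))*T(-28, -35) = (((-50 - 1*35) - 1*(-12)) + (½)/14)*((-35)² + 14*(-28)) = (((-50 - 35) + 12) + (½)*(1/14))*(1225 - 392) = ((-85 + 12) + 1/28)*833 = (-73 + 1/28)*833 = -2043/28*833 = -243117/4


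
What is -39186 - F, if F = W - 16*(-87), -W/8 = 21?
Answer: -40410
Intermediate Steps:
W = -168 (W = -8*21 = -168)
F = 1224 (F = -168 - 16*(-87) = -168 + 1392 = 1224)
-39186 - F = -39186 - 1*1224 = -39186 - 1224 = -40410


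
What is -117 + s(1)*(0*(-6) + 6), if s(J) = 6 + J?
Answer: -75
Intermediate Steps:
-117 + s(1)*(0*(-6) + 6) = -117 + (6 + 1)*(0*(-6) + 6) = -117 + 7*(0 + 6) = -117 + 7*6 = -117 + 42 = -75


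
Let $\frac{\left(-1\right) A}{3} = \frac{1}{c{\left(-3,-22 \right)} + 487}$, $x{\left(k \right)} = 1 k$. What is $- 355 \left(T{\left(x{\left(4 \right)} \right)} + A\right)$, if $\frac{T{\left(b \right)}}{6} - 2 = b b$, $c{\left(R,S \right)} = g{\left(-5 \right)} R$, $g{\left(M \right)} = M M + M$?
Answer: $- \frac{16370115}{427} \approx -38338.0$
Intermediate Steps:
$g{\left(M \right)} = M + M^{2}$ ($g{\left(M \right)} = M^{2} + M = M + M^{2}$)
$c{\left(R,S \right)} = 20 R$ ($c{\left(R,S \right)} = - 5 \left(1 - 5\right) R = \left(-5\right) \left(-4\right) R = 20 R$)
$x{\left(k \right)} = k$
$A = - \frac{3}{427}$ ($A = - \frac{3}{20 \left(-3\right) + 487} = - \frac{3}{-60 + 487} = - \frac{3}{427} \approx -0.0070258$)
$T{\left(b \right)} = 12 + 6 b^{2}$ ($T{\left(b \right)} = 12 + 6 b b = 12 + 6 b^{2}$)
$- 355 \left(T{\left(x{\left(4 \right)} \right)} + A\right) = - 355 \left(\left(12 + 6 \cdot 4^{2}\right) - \frac{3}{427}\right) = - 355 \left(\left(12 + 6 \cdot 16\right) - \frac{3}{427}\right) = - 355 \left(\left(12 + 96\right) - \frac{3}{427}\right) = - 355 \left(108 - \frac{3}{427}\right) = \left(-355\right) \frac{46113}{427} = - \frac{16370115}{427}$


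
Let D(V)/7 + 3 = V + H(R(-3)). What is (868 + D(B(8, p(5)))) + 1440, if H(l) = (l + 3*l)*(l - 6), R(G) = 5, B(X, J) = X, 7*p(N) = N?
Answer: 2203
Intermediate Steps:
p(N) = N/7
H(l) = 4*l*(-6 + l) (H(l) = (4*l)*(-6 + l) = 4*l*(-6 + l))
D(V) = -161 + 7*V (D(V) = -21 + 7*(V + 4*5*(-6 + 5)) = -21 + 7*(V + 4*5*(-1)) = -21 + 7*(V - 20) = -21 + 7*(-20 + V) = -21 + (-140 + 7*V) = -161 + 7*V)
(868 + D(B(8, p(5)))) + 1440 = (868 + (-161 + 7*8)) + 1440 = (868 + (-161 + 56)) + 1440 = (868 - 105) + 1440 = 763 + 1440 = 2203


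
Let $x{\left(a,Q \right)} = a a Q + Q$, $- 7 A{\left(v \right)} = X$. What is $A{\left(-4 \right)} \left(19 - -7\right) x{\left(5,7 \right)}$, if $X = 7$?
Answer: $-4732$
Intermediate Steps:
$A{\left(v \right)} = -1$ ($A{\left(v \right)} = \left(- \frac{1}{7}\right) 7 = -1$)
$x{\left(a,Q \right)} = Q + Q a^{2}$ ($x{\left(a,Q \right)} = a^{2} Q + Q = Q a^{2} + Q = Q + Q a^{2}$)
$A{\left(-4 \right)} \left(19 - -7\right) x{\left(5,7 \right)} = - (19 - -7) 7 \left(1 + 5^{2}\right) = - (19 + 7) 7 \left(1 + 25\right) = \left(-1\right) 26 \cdot 7 \cdot 26 = \left(-26\right) 182 = -4732$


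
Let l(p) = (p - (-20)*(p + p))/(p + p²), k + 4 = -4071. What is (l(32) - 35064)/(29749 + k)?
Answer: -1157071/847242 ≈ -1.3657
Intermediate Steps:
k = -4075 (k = -4 - 4071 = -4075)
l(p) = 41*p/(p + p²) (l(p) = (p - (-20)*2*p)/(p + p²) = (p - (-40)*p)/(p + p²) = (p + 40*p)/(p + p²) = (41*p)/(p + p²) = 41*p/(p + p²))
(l(32) - 35064)/(29749 + k) = (41/(1 + 32) - 35064)/(29749 - 4075) = (41/33 - 35064)/25674 = (41*(1/33) - 35064)*(1/25674) = (41/33 - 35064)*(1/25674) = -1157071/33*1/25674 = -1157071/847242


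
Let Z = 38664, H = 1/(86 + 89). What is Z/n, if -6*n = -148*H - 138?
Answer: 20298600/12149 ≈ 1670.8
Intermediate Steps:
H = 1/175 ≈ 0.0057143
n = 12149/525 (n = -(-148*1/175 - 138)/6 = -(-148/175 - 138)/6 = -⅙*(-24298/175) = 12149/525 ≈ 23.141)
Z/n = 38664/(12149/525) = 38664*(525/12149) = 20298600/12149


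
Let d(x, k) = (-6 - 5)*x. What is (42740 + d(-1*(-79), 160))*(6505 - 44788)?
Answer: -1602947493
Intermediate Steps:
d(x, k) = -11*x
(42740 + d(-1*(-79), 160))*(6505 - 44788) = (42740 - (-11)*(-79))*(6505 - 44788) = (42740 - 11*79)*(-38283) = (42740 - 869)*(-38283) = 41871*(-38283) = -1602947493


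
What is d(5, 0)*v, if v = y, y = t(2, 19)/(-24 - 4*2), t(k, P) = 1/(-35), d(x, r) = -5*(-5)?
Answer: 5/224 ≈ 0.022321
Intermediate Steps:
d(x, r) = 25
t(k, P) = -1/35
y = 1/1120 (y = -1/(35*(-24 - 4*2)) = -1/(35*(-24 - 8)) = -1/35/(-32) = -1/35*(-1/32) = 1/1120 ≈ 0.00089286)
v = 1/1120 ≈ 0.00089286
d(5, 0)*v = 25*(1/1120) = 5/224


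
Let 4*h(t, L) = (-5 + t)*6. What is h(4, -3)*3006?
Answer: -4509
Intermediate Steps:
h(t, L) = -15/2 + 3*t/2 (h(t, L) = ((-5 + t)*6)/4 = (-30 + 6*t)/4 = -15/2 + 3*t/2)
h(4, -3)*3006 = (-15/2 + (3/2)*4)*3006 = (-15/2 + 6)*3006 = -3/2*3006 = -4509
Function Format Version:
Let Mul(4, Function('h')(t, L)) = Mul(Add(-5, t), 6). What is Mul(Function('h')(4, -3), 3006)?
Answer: -4509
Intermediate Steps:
Function('h')(t, L) = Add(Rational(-15, 2), Mul(Rational(3, 2), t)) (Function('h')(t, L) = Mul(Rational(1, 4), Mul(Add(-5, t), 6)) = Mul(Rational(1, 4), Add(-30, Mul(6, t))) = Add(Rational(-15, 2), Mul(Rational(3, 2), t)))
Mul(Function('h')(4, -3), 3006) = Mul(Add(Rational(-15, 2), Mul(Rational(3, 2), 4)), 3006) = Mul(Add(Rational(-15, 2), 6), 3006) = Mul(Rational(-3, 2), 3006) = -4509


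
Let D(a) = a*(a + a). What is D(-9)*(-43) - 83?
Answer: -7049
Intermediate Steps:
D(a) = 2*a² (D(a) = a*(2*a) = 2*a²)
D(-9)*(-43) - 83 = (2*(-9)²)*(-43) - 83 = (2*81)*(-43) - 83 = 162*(-43) - 83 = -6966 - 83 = -7049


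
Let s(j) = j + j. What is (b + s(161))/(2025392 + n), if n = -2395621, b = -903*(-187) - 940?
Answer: -168243/370229 ≈ -0.45443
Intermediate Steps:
b = 167921 (b = 168861 - 940 = 167921)
s(j) = 2*j
(b + s(161))/(2025392 + n) = (167921 + 2*161)/(2025392 - 2395621) = (167921 + 322)/(-370229) = 168243*(-1/370229) = -168243/370229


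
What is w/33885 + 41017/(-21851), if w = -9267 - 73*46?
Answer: -333145984/148084227 ≈ -2.2497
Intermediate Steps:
w = -12625 (w = -9267 - 3358 = -12625)
w/33885 + 41017/(-21851) = -12625/33885 + 41017/(-21851) = -12625*1/33885 + 41017*(-1/21851) = -2525/6777 - 41017/21851 = -333145984/148084227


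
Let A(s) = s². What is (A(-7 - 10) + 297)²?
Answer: 343396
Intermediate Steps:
(A(-7 - 10) + 297)² = ((-7 - 10)² + 297)² = ((-17)² + 297)² = (289 + 297)² = 586² = 343396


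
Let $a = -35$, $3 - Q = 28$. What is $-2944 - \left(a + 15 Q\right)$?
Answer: $-2534$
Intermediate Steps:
$Q = -25$ ($Q = 3 - 28 = -25$)
$-2944 - \left(a + 15 Q\right) = -2944 - \left(-35 + 15 \left(-25\right)\right) = -2944 - \left(-35 - 375\right) = -2944 - -410 = -2944 + 410 = -2534$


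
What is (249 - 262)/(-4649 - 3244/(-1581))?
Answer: 20553/7346825 ≈ 0.0027975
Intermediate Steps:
(249 - 262)/(-4649 - 3244/(-1581)) = -13/(-4649 - 3244*(-1/1581)) = -13/(-4649 + 3244/1581) = -13/(-7346825/1581) = -13*(-1581/7346825) = 20553/7346825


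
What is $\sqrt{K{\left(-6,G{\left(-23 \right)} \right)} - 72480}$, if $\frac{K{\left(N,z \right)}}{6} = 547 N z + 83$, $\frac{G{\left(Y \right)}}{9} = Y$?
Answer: $3 \sqrt{444918} \approx 2001.1$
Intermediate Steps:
$G{\left(Y \right)} = 9 Y$
$K{\left(N,z \right)} = 498 + 3282 N z$ ($K{\left(N,z \right)} = 6 \left(547 N z + 83\right) = 6 \left(83 + 547 N z\right) = 498 + 3282 N z$)
$\sqrt{K{\left(-6,G{\left(-23 \right)} \right)} - 72480} = \sqrt{\left(498 + 3282 \left(-6\right) 9 \left(-23\right)\right) - 72480} = \sqrt{\left(498 + 3282 \left(-6\right) \left(-207\right)\right) - 72480} = \sqrt{\left(498 + 4076244\right) - 72480} = \sqrt{4076742 - 72480} = \sqrt{4004262} = 3 \sqrt{444918}$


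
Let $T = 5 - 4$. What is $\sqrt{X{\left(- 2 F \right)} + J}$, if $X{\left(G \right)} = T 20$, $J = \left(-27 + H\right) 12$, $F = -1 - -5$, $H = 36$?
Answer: $8 \sqrt{2} \approx 11.314$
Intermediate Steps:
$T = 1$
$F = 4$ ($F = -1 + 5 = 4$)
$J = 108$ ($J = \left(-27 + 36\right) 12 = 9 \cdot 12 = 108$)
$X{\left(G \right)} = 20$ ($X{\left(G \right)} = 1 \cdot 20 = 20$)
$\sqrt{X{\left(- 2 F \right)} + J} = \sqrt{20 + 108} = \sqrt{128} = 8 \sqrt{2}$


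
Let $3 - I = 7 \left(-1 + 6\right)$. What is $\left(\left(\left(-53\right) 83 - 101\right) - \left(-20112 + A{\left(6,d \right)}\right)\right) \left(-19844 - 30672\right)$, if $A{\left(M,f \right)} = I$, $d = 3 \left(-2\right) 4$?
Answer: $-790272304$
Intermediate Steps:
$d = -24$ ($d = \left(-6\right) 4 = -24$)
$I = -32$ ($I = 3 - 7 \left(-1 + 6\right) = 3 - 7 \cdot 5 = 3 - 35 = -32$)
$A{\left(M,f \right)} = -32$
$\left(\left(\left(-53\right) 83 - 101\right) - \left(-20112 + A{\left(6,d \right)}\right)\right) \left(-19844 - 30672\right) = \left(\left(\left(-53\right) 83 - 101\right) + \left(20112 - -32\right)\right) \left(-19844 - 30672\right) = \left(\left(-4399 - 101\right) + \left(20112 + 32\right)\right) \left(-50516\right) = \left(-4500 + 20144\right) \left(-50516\right) = 15644 \left(-50516\right) = -790272304$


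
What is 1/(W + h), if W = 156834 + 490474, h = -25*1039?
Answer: 1/621333 ≈ 1.6094e-6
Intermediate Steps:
h = -25975
W = 647308
1/(W + h) = 1/(647308 - 25975) = 1/621333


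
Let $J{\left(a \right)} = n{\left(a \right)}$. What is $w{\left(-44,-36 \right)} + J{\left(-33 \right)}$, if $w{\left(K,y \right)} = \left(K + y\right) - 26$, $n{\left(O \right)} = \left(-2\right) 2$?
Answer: $-110$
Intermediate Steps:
$n{\left(O \right)} = -4$
$w{\left(K,y \right)} = -26 + K + y$
$J{\left(a \right)} = -4$
$w{\left(-44,-36 \right)} + J{\left(-33 \right)} = \left(-26 - 44 - 36\right) - 4 = -106 - 4 = -110$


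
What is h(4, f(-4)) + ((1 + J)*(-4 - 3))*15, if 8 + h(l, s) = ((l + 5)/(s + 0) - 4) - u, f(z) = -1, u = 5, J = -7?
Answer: 604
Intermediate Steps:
h(l, s) = -17 + (5 + l)/s (h(l, s) = -8 + (((l + 5)/(s + 0) - 4) - 1*5) = -8 + (((5 + l)/s - 4) - 5) = -8 + ((-4 + (5 + l)/s) - 5) = -8 + (-9 + (5 + l)/s) = -17 + (5 + l)/s)
h(4, f(-4)) + ((1 + J)*(-4 - 3))*15 = (5 + 4 - 17*(-1))/(-1) + ((1 - 7)*(-4 - 3))*15 = -(5 + 4 + 17) - 6*(-7)*15 = -1*26 + 42*15 = -26 + 630 = 604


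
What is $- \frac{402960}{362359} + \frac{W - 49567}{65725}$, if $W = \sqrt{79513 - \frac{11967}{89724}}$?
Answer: $- \frac{44445594553}{23816045275} + \frac{\sqrt{17780835483755}}{982851650} \approx -1.8619$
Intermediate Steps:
$W = \frac{\sqrt{17780835483755}}{14954}$ ($W = \sqrt{79513 - \frac{3989}{29908}} = \sqrt{\frac{2378070815}{29908}} = \frac{\sqrt{17780835483755}}{14954} \approx 281.98$)
$- \frac{402960}{362359} + \frac{W - 49567}{65725} = - \frac{402960}{362359} + \frac{\frac{\sqrt{17780835483755}}{14954} - 49567}{65725} = \left(-402960\right) \frac{1}{362359} + \left(-49567 + \frac{\sqrt{17780835483755}}{14954}\right) \frac{1}{65725} = - \frac{402960}{362359} - \left(\frac{49567}{65725} - \frac{\sqrt{17780835483755}}{982851650}\right) = - \frac{44445594553}{23816045275} + \frac{\sqrt{17780835483755}}{982851650}$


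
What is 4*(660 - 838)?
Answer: -712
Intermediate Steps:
4*(660 - 838) = 4*(-178) = -712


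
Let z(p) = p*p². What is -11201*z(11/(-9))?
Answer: 14908531/729 ≈ 20451.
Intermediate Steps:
z(p) = p³
-11201*z(11/(-9)) = -11201*(11/(-9))³ = -11201*(11*(-⅑))³ = -11201*(-11/9)³ = -11201*(-1331/729) = 14908531/729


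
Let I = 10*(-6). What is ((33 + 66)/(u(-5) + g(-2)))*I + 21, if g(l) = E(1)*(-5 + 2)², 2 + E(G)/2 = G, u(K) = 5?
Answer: 6213/13 ≈ 477.92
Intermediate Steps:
I = -60
E(G) = -4 + 2*G
g(l) = -18 (g(l) = (-4 + 2*1)*(-5 + 2)² = (-4 + 2)*(-3)² = -2*9 = -18)
((33 + 66)/(u(-5) + g(-2)))*I + 21 = ((33 + 66)/(5 - 18))*(-60) + 21 = (99/(-13))*(-60) + 21 = (99*(-1/13))*(-60) + 21 = -99/13*(-60) + 21 = 5940/13 + 21 = 6213/13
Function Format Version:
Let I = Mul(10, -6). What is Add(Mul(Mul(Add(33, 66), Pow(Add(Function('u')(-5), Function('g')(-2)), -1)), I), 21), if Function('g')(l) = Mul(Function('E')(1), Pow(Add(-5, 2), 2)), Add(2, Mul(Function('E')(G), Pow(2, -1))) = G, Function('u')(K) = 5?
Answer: Rational(6213, 13) ≈ 477.92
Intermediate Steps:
I = -60
Function('E')(G) = Add(-4, Mul(2, G))
Function('g')(l) = -18 (Function('g')(l) = Mul(Add(-4, Mul(2, 1)), Pow(Add(-5, 2), 2)) = Mul(Add(-4, 2), Pow(-3, 2)) = Mul(-2, 9) = -18)
Add(Mul(Mul(Add(33, 66), Pow(Add(Function('u')(-5), Function('g')(-2)), -1)), I), 21) = Add(Mul(Mul(Add(33, 66), Pow(Add(5, -18), -1)), -60), 21) = Add(Mul(Mul(99, Pow(-13, -1)), -60), 21) = Add(Mul(Mul(99, Rational(-1, 13)), -60), 21) = Add(Mul(Rational(-99, 13), -60), 21) = Add(Rational(5940, 13), 21) = Rational(6213, 13)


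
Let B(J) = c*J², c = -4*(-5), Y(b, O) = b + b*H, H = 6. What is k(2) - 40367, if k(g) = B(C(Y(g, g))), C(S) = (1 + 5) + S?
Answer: -32367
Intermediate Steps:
Y(b, O) = 7*b (Y(b, O) = b + b*6 = b + 6*b = 7*b)
C(S) = 6 + S
c = 20
B(J) = 20*J²
k(g) = 20*(6 + 7*g)²
k(2) - 40367 = 20*(6 + 7*2)² - 40367 = 20*(6 + 14)² - 40367 = 20*20² - 40367 = 20*400 - 40367 = 8000 - 40367 = -32367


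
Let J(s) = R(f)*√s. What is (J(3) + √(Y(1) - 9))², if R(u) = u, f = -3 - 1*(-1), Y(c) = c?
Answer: 4 - 8*I*√6 ≈ 4.0 - 19.596*I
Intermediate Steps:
f = -2 (f = -3 + 1 = -2)
J(s) = -2*√s
(J(3) + √(Y(1) - 9))² = (-2*√3 + √(1 - 9))² = (-2*√3 + √(-8))² = (-2*√3 + 2*I*√2)²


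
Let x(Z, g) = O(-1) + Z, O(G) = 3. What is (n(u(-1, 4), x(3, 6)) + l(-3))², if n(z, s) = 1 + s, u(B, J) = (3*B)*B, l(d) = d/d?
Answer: 64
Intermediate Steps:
l(d) = 1
x(Z, g) = 3 + Z
u(B, J) = 3*B²
(n(u(-1, 4), x(3, 6)) + l(-3))² = ((1 + (3 + 3)) + 1)² = ((1 + 6) + 1)² = (7 + 1)² = 8² = 64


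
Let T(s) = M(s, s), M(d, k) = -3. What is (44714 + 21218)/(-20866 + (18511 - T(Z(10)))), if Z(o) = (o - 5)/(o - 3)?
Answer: -16483/588 ≈ -28.032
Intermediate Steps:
Z(o) = (-5 + o)/(-3 + o)
T(s) = -3
(44714 + 21218)/(-20866 + (18511 - T(Z(10)))) = (44714 + 21218)/(-20866 + (18511 - 1*(-3))) = 65932/(-20866 + (18511 + 3)) = 65932/(-20866 + 18514) = 65932/(-2352) = 65932*(-1/2352) = -16483/588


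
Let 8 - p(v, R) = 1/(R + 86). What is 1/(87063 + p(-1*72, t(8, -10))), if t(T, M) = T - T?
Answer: 86/7488105 ≈ 1.1485e-5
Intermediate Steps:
t(T, M) = 0
p(v, R) = 8 - 1/(86 + R) (p(v, R) = 8 - 1/(R + 86) = 8 - 1/(86 + R))
1/(87063 + p(-1*72, t(8, -10))) = 1/(87063 + (687 + 8*0)/(86 + 0)) = 1/(87063 + (687 + 0)/86) = 1/(87063 + (1/86)*687) = 1/(87063 + 687/86) = 1/(7488105/86) = 86/7488105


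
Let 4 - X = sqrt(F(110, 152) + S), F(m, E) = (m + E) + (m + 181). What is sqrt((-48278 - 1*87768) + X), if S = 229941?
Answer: sqrt(-136042 - sqrt(230494)) ≈ 369.49*I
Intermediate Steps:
F(m, E) = 181 + E + 2*m (F(m, E) = (E + m) + (181 + m) = 181 + E + 2*m)
X = 4 - sqrt(230494) (X = 4 - sqrt((181 + 152 + 2*110) + 229941) = 4 - sqrt((181 + 152 + 220) + 229941) = 4 - sqrt(553 + 229941) = 4 - sqrt(230494) ≈ -476.10)
sqrt((-48278 - 1*87768) + X) = sqrt((-48278 - 1*87768) + (4 - sqrt(230494))) = sqrt((-48278 - 87768) + (4 - sqrt(230494))) = sqrt(-136046 + (4 - sqrt(230494))) = sqrt(-136042 - sqrt(230494))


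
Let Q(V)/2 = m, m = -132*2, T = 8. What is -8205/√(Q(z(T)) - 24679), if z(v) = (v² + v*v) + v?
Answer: 8205*I*√25207/25207 ≈ 51.679*I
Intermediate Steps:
z(v) = v + 2*v² (z(v) = (v² + v²) + v = 2*v² + v = v + 2*v²)
m = -264
Q(V) = -528 (Q(V) = 2*(-264) = -528)
-8205/√(Q(z(T)) - 24679) = -8205/√(-528 - 24679) = -8205*(-I*√25207/25207) = -(-8205)*I*√25207/25207 = 8205*I*√25207/25207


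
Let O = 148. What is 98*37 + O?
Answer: 3774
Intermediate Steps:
98*37 + O = 98*37 + 148 = 3626 + 148 = 3774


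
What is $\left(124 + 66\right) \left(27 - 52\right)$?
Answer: $-4750$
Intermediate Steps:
$\left(124 + 66\right) \left(27 - 52\right) = 190 \left(-25\right) = -4750$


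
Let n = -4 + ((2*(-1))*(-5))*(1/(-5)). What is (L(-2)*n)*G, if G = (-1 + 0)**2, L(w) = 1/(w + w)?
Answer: 3/2 ≈ 1.5000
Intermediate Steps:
n = -6 (n = -4 + (-2*(-5))*(1*(-1/5)) = -4 + 10*(-1/5) = -4 - 2 = -6)
L(w) = 1/(2*w)
G = 1 (G = (-1)**2 = 1)
(L(-2)*n)*G = (((1/2)/(-2))*(-6))*1 = (((1/2)*(-1/2))*(-6))*1 = -1/4*(-6)*1 = (3/2)*1 = 3/2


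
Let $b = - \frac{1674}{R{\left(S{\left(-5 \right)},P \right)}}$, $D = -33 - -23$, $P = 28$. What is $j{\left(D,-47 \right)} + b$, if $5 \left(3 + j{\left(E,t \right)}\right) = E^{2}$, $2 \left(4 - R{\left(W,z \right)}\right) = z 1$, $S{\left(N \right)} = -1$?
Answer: $\frac{922}{5} \approx 184.4$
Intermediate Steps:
$R{\left(W,z \right)} = 4 - \frac{z}{2}$ ($R{\left(W,z \right)} = 4 - \frac{z 1}{2} = 4 - \frac{z}{2}$)
$D = -10$ ($D = -33 + 23 = -10$)
$j{\left(E,t \right)} = -3 + \frac{E^{2}}{5}$
$b = \frac{837}{5}$ ($b = - \frac{1674}{4 - 14} = - \frac{1674}{-10} = \left(-1674\right) \left(- \frac{1}{10}\right) = \frac{837}{5} \approx 167.4$)
$j{\left(D,-47 \right)} + b = \left(-3 + \frac{\left(-10\right)^{2}}{5}\right) + \frac{837}{5} = \left(-3 + \frac{1}{5} \cdot 100\right) + \frac{837}{5} = \left(-3 + 20\right) + \frac{837}{5} = 17 + \frac{837}{5} = \frac{922}{5}$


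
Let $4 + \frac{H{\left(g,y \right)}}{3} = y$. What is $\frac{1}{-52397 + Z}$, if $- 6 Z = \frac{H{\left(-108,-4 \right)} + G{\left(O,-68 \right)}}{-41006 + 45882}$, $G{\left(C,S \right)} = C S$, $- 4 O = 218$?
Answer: $- \frac{14628}{766465157} \approx -1.9085 \cdot 10^{-5}$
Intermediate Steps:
$H{\left(g,y \right)} = -12 + 3 y$
$O = - \frac{109}{2}$ ($O = \left(- \frac{1}{4}\right) 218 = - \frac{109}{2} \approx -54.5$)
$Z = - \frac{1841}{14628}$ ($Z = - \frac{\left(\left(-12 + 3 \left(-4\right)\right) - -3706\right) \frac{1}{-41006 + 45882}}{6} = - \frac{\left(\left(-12 - 12\right) + 3706\right) \frac{1}{4876}}{6} = - \frac{\left(-24 + 3706\right) \frac{1}{4876}}{6} = - \frac{3682 \cdot \frac{1}{4876}}{6} = \left(- \frac{1}{6}\right) \frac{1841}{2438} = - \frac{1841}{14628} \approx -0.12585$)
$\frac{1}{-52397 + Z} = \frac{1}{-52397 - \frac{1841}{14628}} = \frac{1}{- \frac{766465157}{14628}} = - \frac{14628}{766465157}$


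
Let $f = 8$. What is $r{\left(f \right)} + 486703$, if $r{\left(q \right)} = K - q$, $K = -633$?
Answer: $486062$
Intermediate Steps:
$r{\left(q \right)} = -633 - q$
$r{\left(f \right)} + 486703 = \left(-633 - 8\right) + 486703 = -641 + 486703 = 486062$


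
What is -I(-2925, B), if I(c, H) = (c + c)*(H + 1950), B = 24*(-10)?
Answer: 10003500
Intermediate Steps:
B = -240
I(c, H) = 2*c*(1950 + H) (I(c, H) = (2*c)*(1950 + H) = 2*c*(1950 + H))
-I(-2925, B) = -2*(-2925)*(1950 - 240) = -2*(-2925)*1710 = -1*(-10003500) = 10003500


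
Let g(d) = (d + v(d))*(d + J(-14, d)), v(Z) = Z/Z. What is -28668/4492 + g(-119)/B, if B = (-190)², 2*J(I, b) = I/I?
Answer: -243025791/40540300 ≈ -5.9947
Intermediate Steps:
J(I, b) = ½ (J(I, b) = (I/I)/2 = (½)*1 = ½)
v(Z) = 1
B = 36100
g(d) = (1 + d)*(½ + d) (g(d) = (d + 1)*(d + ½) = (1 + d)*(½ + d))
-28668/4492 + g(-119)/B = -28668/4492 + (½ + (-119)² + (3/2)*(-119))/36100 = -28668*1/4492 + (½ + 14161 - 357/2)*(1/36100) = -7167/1123 + 13983*(1/36100) = -7167/1123 + 13983/36100 = -243025791/40540300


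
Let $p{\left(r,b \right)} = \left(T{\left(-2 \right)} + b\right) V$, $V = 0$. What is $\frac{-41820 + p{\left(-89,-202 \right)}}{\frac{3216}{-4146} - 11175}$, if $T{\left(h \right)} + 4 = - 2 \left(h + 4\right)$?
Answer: $\frac{28897620}{7722461} \approx 3.742$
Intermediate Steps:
$T{\left(h \right)} = -12 - 2 h$ ($T{\left(h \right)} = -4 - 2 \left(h + 4\right) = -4 - 2 \left(4 + h\right) = -4 - \left(8 + 2 h\right) = -12 - 2 h$)
$p{\left(r,b \right)} = 0$ ($p{\left(r,b \right)} = \left(\left(-12 - -4\right) + b\right) 0 = \left(\left(-12 + 4\right) + b\right) 0 = \left(-8 + b\right) 0 = 0$)
$\frac{-41820 + p{\left(-89,-202 \right)}}{\frac{3216}{-4146} - 11175} = \frac{-41820 + 0}{\frac{3216}{-4146} - 11175} = - \frac{41820}{3216 \left(- \frac{1}{4146}\right) - 11175} = - \frac{41820}{- \frac{536}{691} - 11175} = - \frac{41820}{- \frac{7722461}{691}} = \left(-41820\right) \left(- \frac{691}{7722461}\right) = \frac{28897620}{7722461}$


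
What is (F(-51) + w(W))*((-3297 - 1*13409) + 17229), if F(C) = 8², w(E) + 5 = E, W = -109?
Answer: -26150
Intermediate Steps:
w(E) = -5 + E
F(C) = 64
(F(-51) + w(W))*((-3297 - 1*13409) + 17229) = (64 + (-5 - 109))*((-3297 - 1*13409) + 17229) = (64 - 114)*((-3297 - 13409) + 17229) = -50*(-16706 + 17229) = -50*523 = -26150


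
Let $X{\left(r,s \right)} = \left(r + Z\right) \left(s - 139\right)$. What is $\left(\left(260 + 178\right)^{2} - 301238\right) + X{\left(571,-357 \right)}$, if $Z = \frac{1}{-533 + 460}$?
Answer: $- \frac{28660034}{73} \approx -3.926 \cdot 10^{5}$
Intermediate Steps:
$Z = - \frac{1}{73}$ ($Z = \frac{1}{-73} = - \frac{1}{73} \approx -0.013699$)
$X{\left(r,s \right)} = \left(-139 + s\right) \left(- \frac{1}{73} + r\right)$ ($X{\left(r,s \right)} = \left(r - \frac{1}{73}\right) \left(s - 139\right) = \left(- \frac{1}{73} + r\right) \left(-139 + s\right) = \left(-139 + s\right) \left(- \frac{1}{73} + r\right)$)
$\left(\left(260 + 178\right)^{2} - 301238\right) + X{\left(571,-357 \right)} = \left(\left(260 + 178\right)^{2} - 301238\right) + \left(\frac{139}{73} - 79369 - - \frac{357}{73} + 571 \left(-357\right)\right) = \left(438^{2} - 301238\right) + \left(\frac{139}{73} - 79369 + \frac{357}{73} - 203847\right) = \left(191844 - 301238\right) - \frac{20674272}{73} = -109394 - \frac{20674272}{73} = - \frac{28660034}{73}$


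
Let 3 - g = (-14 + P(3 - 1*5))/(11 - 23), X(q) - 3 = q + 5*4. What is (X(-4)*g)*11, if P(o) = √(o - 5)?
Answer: 2299/6 + 209*I*√7/12 ≈ 383.17 + 46.08*I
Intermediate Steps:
X(q) = 23 + q (X(q) = 3 + (q + 5*4) = 3 + (q + 20) = 3 + (20 + q) = 23 + q)
P(o) = √(-5 + o)
g = 11/6 + I*√7/12 (g = 3 - (-14 + √(-5 + (3 - 1*5)))/(11 - 23) = 3 - (-14 + √(-5 + (3 - 5)))/(-12) = 3 - (-14 + √(-5 - 2))*(-1)/12 = 3 - (-14 + √(-7))*(-1)/12 = 3 - (-14 + I*√7)*(-1)/12 = 3 - (7/6 - I*√7/12) = 3 + (-7/6 + I*√7/12) = 11/6 + I*√7/12 ≈ 1.8333 + 0.22048*I)
(X(-4)*g)*11 = ((23 - 4)*(11/6 + I*√7/12))*11 = (19*(11/6 + I*√7/12))*11 = (209/6 + 19*I*√7/12)*11 = 2299/6 + 209*I*√7/12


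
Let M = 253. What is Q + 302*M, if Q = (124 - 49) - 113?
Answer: 76368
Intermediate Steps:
Q = -38 (Q = 75 - 113 = -38)
Q + 302*M = -38 + 302*253 = -38 + 76406 = 76368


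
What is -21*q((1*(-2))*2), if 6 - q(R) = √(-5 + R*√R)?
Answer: -126 + 21*√(-5 - 8*I) ≈ -94.732 - 56.415*I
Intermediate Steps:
q(R) = 6 - √(-5 + R^(3/2)) (q(R) = 6 - √(-5 + R*√R) = 6 - √(-5 + R^(3/2)))
-21*q((1*(-2))*2) = -21*(6 - √(-5 + ((1*(-2))*2)^(3/2))) = -21*(6 - √(-5 + (-2*2)^(3/2))) = -21*(6 - √(-5 + (-4)^(3/2))) = -21*(6 - √(-5 - 8*I)) = -126 + 21*√(-5 - 8*I)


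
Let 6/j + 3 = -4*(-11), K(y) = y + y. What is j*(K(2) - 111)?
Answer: -642/41 ≈ -15.659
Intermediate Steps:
K(y) = 2*y
j = 6/41 (j = 6/(-3 - 4*(-11)) = 6/(-3 + 44) = 6/41 ≈ 0.14634)
j*(K(2) - 111) = 6*(2*2 - 111)/41 = 6*(4 - 111)/41 = (6/41)*(-107) = -642/41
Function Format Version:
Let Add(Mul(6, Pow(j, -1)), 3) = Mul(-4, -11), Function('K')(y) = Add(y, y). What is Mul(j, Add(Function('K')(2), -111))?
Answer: Rational(-642, 41) ≈ -15.659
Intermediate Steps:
Function('K')(y) = Mul(2, y)
j = Rational(6, 41) (j = Mul(6, Pow(Add(-3, Mul(-4, -11)), -1)) = Mul(6, Pow(Add(-3, 44), -1)) = Mul(6, Pow(41, -1)) = Mul(6, Rational(1, 41)) = Rational(6, 41) ≈ 0.14634)
Mul(j, Add(Function('K')(2), -111)) = Mul(Rational(6, 41), Add(Mul(2, 2), -111)) = Mul(Rational(6, 41), Add(4, -111)) = Mul(Rational(6, 41), -107) = Rational(-642, 41)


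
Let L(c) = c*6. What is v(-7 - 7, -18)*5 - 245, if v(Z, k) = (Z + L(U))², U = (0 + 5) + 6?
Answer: 13275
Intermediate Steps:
U = 11 (U = 5 + 6 = 11)
L(c) = 6*c
v(Z, k) = (66 + Z)² (v(Z, k) = (Z + 6*11)² = (Z + 66)² = (66 + Z)²)
v(-7 - 7, -18)*5 - 245 = (66 + (-7 - 7))²*5 - 245 = (66 - 14)²*5 - 245 = 52²*5 - 245 = 2704*5 - 245 = 13520 - 245 = 13275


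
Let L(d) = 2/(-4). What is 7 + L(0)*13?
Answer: ½ ≈ 0.50000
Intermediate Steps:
L(d) = -½ (L(d) = 2*(-¼) = -½)
7 + L(0)*13 = 7 - ½*13 = 7 - 13/2 = ½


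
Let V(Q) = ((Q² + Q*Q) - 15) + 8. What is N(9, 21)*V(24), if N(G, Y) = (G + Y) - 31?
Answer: -1145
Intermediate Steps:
N(G, Y) = -31 + G + Y
V(Q) = -7 + 2*Q² (V(Q) = ((Q² + Q²) - 15) + 8 = (2*Q² - 15) + 8 = (-15 + 2*Q²) + 8 = -7 + 2*Q²)
N(9, 21)*V(24) = (-31 + 9 + 21)*(-7 + 2*24²) = -(-7 + 2*576) = -(-7 + 1152) = -1*1145 = -1145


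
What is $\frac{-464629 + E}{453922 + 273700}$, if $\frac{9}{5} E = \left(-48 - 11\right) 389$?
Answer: $- \frac{2148208}{3274299} \approx -0.65608$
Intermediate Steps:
$E = - \frac{114755}{9}$ ($E = \frac{5 \left(-48 - 11\right) 389}{9} = \frac{5 \left(\left(-59\right) 389\right)}{9} = \frac{5}{9} \left(-22951\right) = - \frac{114755}{9} \approx -12751.0$)
$\frac{-464629 + E}{453922 + 273700} = \frac{-464629 - \frac{114755}{9}}{453922 + 273700} = - \frac{4296416}{9 \cdot 727622} = \left(- \frac{4296416}{9}\right) \frac{1}{727622} = - \frac{2148208}{3274299}$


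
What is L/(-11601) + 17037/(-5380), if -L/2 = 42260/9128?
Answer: -225457516717/71213666580 ≈ -3.1659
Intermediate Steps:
L = -10565/1141 (L = -84520/9128 = -2*10565/2282 = -10565/1141 ≈ -9.2594)
L/(-11601) + 17037/(-5380) = -10565/1141/(-11601) + 17037/(-5380) = -10565/1141*(-1/11601) + 17037*(-1/5380) = 10565/13236741 - 17037/5380 = -225457516717/71213666580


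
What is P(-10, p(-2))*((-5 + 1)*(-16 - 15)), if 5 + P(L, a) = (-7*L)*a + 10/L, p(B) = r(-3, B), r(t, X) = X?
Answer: -18104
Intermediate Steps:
p(B) = B
P(L, a) = -5 + 10/L - 7*L*a (P(L, a) = -5 + ((-7*L)*a + 10/L) = -5 + (-7*L*a + 10/L) = -5 + (10/L - 7*L*a) = -5 + 10/L - 7*L*a)
P(-10, p(-2))*((-5 + 1)*(-16 - 15)) = (-5 + 10/(-10) - 7*(-10)*(-2))*((-5 + 1)*(-16 - 15)) = (-5 + 10*(-⅒) - 140)*(-4*(-31)) = (-5 - 1 - 140)*124 = -146*124 = -18104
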